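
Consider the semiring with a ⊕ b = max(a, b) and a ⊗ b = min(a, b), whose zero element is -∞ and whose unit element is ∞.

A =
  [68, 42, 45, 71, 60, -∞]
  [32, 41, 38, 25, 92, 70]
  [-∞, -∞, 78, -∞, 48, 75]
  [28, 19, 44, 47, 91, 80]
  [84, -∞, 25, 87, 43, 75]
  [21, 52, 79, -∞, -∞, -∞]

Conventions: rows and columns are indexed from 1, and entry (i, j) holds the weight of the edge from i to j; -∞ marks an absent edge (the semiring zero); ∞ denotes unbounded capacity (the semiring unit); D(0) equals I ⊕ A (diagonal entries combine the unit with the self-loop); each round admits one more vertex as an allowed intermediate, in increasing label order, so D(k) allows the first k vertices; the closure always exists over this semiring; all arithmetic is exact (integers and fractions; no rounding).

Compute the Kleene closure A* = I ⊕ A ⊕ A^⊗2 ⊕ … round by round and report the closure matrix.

D(0):
  [∞, 42, 45, 71, 60, -∞]
  [32, ∞, 38, 25, 92, 70]
  [-∞, -∞, ∞, -∞, 48, 75]
  [28, 19, 44, ∞, 91, 80]
  [84, -∞, 25, 87, ∞, 75]
  [21, 52, 79, -∞, -∞, ∞]
D(1):
  [∞, 42, 45, 71, 60, -∞]
  [32, ∞, 38, 32, 92, 70]
  [-∞, -∞, ∞, -∞, 48, 75]
  [28, 28, 44, ∞, 91, 80]
  [84, 42, 45, 87, ∞, 75]
  [21, 52, 79, 21, 21, ∞]
D(2):
  [∞, 42, 45, 71, 60, 42]
  [32, ∞, 38, 32, 92, 70]
  [-∞, -∞, ∞, -∞, 48, 75]
  [28, 28, 44, ∞, 91, 80]
  [84, 42, 45, 87, ∞, 75]
  [32, 52, 79, 32, 52, ∞]
D(3):
  [∞, 42, 45, 71, 60, 45]
  [32, ∞, 38, 32, 92, 70]
  [-∞, -∞, ∞, -∞, 48, 75]
  [28, 28, 44, ∞, 91, 80]
  [84, 42, 45, 87, ∞, 75]
  [32, 52, 79, 32, 52, ∞]
D(4):
  [∞, 42, 45, 71, 71, 71]
  [32, ∞, 38, 32, 92, 70]
  [-∞, -∞, ∞, -∞, 48, 75]
  [28, 28, 44, ∞, 91, 80]
  [84, 42, 45, 87, ∞, 80]
  [32, 52, 79, 32, 52, ∞]
D(5):
  [∞, 42, 45, 71, 71, 71]
  [84, ∞, 45, 87, 92, 80]
  [48, 42, ∞, 48, 48, 75]
  [84, 42, 45, ∞, 91, 80]
  [84, 42, 45, 87, ∞, 80]
  [52, 52, 79, 52, 52, ∞]
D(6):
  [∞, 52, 71, 71, 71, 71]
  [84, ∞, 79, 87, 92, 80]
  [52, 52, ∞, 52, 52, 75]
  [84, 52, 79, ∞, 91, 80]
  [84, 52, 79, 87, ∞, 80]
  [52, 52, 79, 52, 52, ∞]
Answer: A* = [[∞, 52, 71, 71, 71, 71], [84, ∞, 79, 87, 92, 80], [52, 52, ∞, 52, 52, 75], [84, 52, 79, ∞, 91, 80], [84, 52, 79, 87, ∞, 80], [52, 52, 79, 52, 52, ∞]]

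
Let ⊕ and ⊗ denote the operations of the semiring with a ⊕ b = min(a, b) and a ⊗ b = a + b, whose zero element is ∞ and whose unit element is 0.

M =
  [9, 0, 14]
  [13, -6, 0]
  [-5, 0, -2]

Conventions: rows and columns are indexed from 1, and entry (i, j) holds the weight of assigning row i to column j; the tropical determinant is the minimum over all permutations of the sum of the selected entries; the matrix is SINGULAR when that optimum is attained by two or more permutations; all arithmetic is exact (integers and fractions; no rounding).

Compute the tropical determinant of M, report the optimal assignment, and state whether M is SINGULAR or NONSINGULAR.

σ = (1, 2, 3): 9 + (-6) + (-2) = 1
σ = (1, 3, 2): 9 + 0 + 0 = 9
σ = (2, 1, 3): 0 + 13 + (-2) = 11
σ = (2, 3, 1): 0 + 0 + (-5) = -5
σ = (3, 1, 2): 14 + 13 + 0 = 27
σ = (3, 2, 1): 14 + (-6) + (-5) = 3
Optimal value attained by: σ = (2, 3, 1).
Answer: det⊕(M) = -5; verdict: NONSINGULAR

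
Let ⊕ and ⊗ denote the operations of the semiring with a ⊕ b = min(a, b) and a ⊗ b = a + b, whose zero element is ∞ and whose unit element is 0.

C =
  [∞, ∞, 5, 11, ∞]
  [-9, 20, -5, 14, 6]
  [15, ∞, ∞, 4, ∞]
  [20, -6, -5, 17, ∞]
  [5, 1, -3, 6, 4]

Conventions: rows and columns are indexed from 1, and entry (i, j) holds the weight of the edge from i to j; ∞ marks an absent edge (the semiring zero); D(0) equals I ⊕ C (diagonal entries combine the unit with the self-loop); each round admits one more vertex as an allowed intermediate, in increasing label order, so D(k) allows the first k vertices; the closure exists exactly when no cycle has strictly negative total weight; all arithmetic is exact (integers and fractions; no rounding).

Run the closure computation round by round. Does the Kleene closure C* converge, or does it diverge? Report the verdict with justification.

D(0):
  [0, ∞, 5, 11, ∞]
  [-9, 0, -5, 14, 6]
  [15, ∞, 0, 4, ∞]
  [20, -6, -5, 0, ∞]
  [5, 1, -3, 6, 0]
D(1):
  [0, ∞, 5, 11, ∞]
  [-9, 0, -5, 2, 6]
  [15, ∞, 0, 4, ∞]
  [20, -6, -5, 0, ∞]
  [5, 1, -3, 6, 0]
Detection: at round 2, diagonal entry (4, 4) turns strictly negative.
Key observation: the cycle 4->2->1->4 has total weight (-6) + (-9) + 11, which is strictly negative.
Answer: DIVERGES — negative cycle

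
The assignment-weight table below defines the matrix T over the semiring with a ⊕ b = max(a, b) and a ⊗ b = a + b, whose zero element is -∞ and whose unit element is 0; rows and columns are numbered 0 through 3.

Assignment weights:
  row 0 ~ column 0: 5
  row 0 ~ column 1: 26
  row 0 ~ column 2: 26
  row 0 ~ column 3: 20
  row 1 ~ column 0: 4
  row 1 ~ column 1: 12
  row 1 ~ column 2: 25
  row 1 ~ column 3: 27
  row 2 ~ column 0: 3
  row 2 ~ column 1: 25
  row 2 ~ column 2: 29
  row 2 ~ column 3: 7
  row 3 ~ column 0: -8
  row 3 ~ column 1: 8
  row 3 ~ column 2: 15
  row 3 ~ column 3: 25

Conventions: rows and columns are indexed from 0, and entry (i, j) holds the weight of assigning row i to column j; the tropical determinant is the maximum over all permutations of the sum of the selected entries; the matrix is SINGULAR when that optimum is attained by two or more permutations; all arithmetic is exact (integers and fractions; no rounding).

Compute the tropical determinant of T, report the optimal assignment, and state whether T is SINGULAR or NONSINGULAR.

σ = (0, 1, 2, 3): 5 + 12 + 29 + 25 = 71
σ = (0, 1, 3, 2): 5 + 12 + 7 + 15 = 39
σ = (0, 2, 1, 3): 5 + 25 + 25 + 25 = 80
σ = (0, 2, 3, 1): 5 + 25 + 7 + 8 = 45
σ = (0, 3, 1, 2): 5 + 27 + 25 + 15 = 72
σ = (0, 3, 2, 1): 5 + 27 + 29 + 8 = 69
σ = (1, 0, 2, 3): 26 + 4 + 29 + 25 = 84
σ = (1, 0, 3, 2): 26 + 4 + 7 + 15 = 52
σ = (1, 2, 0, 3): 26 + 25 + 3 + 25 = 79
σ = (1, 2, 3, 0): 26 + 25 + 7 + (-8) = 50
σ = (1, 3, 0, 2): 26 + 27 + 3 + 15 = 71
σ = (1, 3, 2, 0): 26 + 27 + 29 + (-8) = 74
σ = (2, 0, 1, 3): 26 + 4 + 25 + 25 = 80
σ = (2, 0, 3, 1): 26 + 4 + 7 + 8 = 45
σ = (2, 1, 0, 3): 26 + 12 + 3 + 25 = 66
σ = (2, 1, 3, 0): 26 + 12 + 7 + (-8) = 37
σ = (2, 3, 0, 1): 26 + 27 + 3 + 8 = 64
σ = (2, 3, 1, 0): 26 + 27 + 25 + (-8) = 70
σ = (3, 0, 1, 2): 20 + 4 + 25 + 15 = 64
σ = (3, 0, 2, 1): 20 + 4 + 29 + 8 = 61
σ = (3, 1, 0, 2): 20 + 12 + 3 + 15 = 50
σ = (3, 1, 2, 0): 20 + 12 + 29 + (-8) = 53
σ = (3, 2, 0, 1): 20 + 25 + 3 + 8 = 56
σ = (3, 2, 1, 0): 20 + 25 + 25 + (-8) = 62
Optimal value attained by: σ = (1, 0, 2, 3).
Answer: det⊕(T) = 84; verdict: NONSINGULAR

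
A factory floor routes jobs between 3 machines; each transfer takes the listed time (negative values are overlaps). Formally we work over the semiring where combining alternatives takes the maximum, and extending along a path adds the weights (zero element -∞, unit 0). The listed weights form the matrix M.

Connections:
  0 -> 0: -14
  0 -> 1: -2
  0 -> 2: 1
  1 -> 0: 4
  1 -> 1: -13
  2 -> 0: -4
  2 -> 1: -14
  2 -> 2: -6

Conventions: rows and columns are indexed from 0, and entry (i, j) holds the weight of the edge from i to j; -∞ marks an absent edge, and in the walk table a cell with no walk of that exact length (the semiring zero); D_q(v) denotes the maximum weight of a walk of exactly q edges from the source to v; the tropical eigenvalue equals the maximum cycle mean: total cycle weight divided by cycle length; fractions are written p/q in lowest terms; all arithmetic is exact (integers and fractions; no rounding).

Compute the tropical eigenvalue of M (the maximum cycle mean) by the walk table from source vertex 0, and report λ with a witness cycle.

q=0: [0, -∞, -∞]
q=1: [-14, -2, 1]
q=2: [2, -13, -5]
q=3: [-9, 0, 3]
Optimal cycle mean attained by: cycle 0->1->0, total (-2) + 4, length 2.
Answer: λ = 1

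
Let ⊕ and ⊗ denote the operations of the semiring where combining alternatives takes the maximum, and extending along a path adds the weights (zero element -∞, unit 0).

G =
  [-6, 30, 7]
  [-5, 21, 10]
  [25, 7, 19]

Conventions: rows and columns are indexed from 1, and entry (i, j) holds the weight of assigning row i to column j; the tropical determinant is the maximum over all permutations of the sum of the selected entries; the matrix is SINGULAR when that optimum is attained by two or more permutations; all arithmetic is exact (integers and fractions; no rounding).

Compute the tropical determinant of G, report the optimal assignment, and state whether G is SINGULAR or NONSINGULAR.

σ = (1, 2, 3): (-6) + 21 + 19 = 34
σ = (1, 3, 2): (-6) + 10 + 7 = 11
σ = (2, 1, 3): 30 + (-5) + 19 = 44
σ = (2, 3, 1): 30 + 10 + 25 = 65
σ = (3, 1, 2): 7 + (-5) + 7 = 9
σ = (3, 2, 1): 7 + 21 + 25 = 53
Optimal value attained by: σ = (2, 3, 1).
Answer: det⊕(G) = 65; verdict: NONSINGULAR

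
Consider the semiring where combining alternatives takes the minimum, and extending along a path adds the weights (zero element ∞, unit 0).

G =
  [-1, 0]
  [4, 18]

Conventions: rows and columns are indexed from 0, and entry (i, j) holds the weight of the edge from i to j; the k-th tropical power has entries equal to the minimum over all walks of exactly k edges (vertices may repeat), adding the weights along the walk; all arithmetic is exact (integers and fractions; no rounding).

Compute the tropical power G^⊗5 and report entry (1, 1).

G^⊗2:
  [-2, -1]
  [3, 4]
G^⊗3:
  [-3, -2]
  [2, 3]
G^⊗4:
  [-4, -3]
  [1, 2]
G^⊗5:
  [-5, -4]
  [0, 1]
Key observation: the optimum is the walk 1->0->0->0->0->1, with weight 4 + (-1) + (-1) + (-1) + 0 = 1.
Optimal value attained by: walk 1->0->0->0->0->1.
Answer: (G^⊗5)[1][1] = 1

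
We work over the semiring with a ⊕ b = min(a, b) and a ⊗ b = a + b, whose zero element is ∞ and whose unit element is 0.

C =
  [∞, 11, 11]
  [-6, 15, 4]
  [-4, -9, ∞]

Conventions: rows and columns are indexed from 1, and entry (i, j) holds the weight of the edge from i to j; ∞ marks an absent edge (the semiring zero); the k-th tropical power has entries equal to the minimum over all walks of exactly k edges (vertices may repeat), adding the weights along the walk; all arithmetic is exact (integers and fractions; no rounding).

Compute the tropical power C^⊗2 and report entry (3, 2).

C^⊗2:
  [5, 2, 15]
  [0, -5, 5]
  [-15, 6, -5]
Key observation: the optimum is the walk 3->2->2, with weight (-9) + 15 = 6.
Optimal value attained by: walk 3->2->2.
Answer: (C^⊗2)[3][2] = 6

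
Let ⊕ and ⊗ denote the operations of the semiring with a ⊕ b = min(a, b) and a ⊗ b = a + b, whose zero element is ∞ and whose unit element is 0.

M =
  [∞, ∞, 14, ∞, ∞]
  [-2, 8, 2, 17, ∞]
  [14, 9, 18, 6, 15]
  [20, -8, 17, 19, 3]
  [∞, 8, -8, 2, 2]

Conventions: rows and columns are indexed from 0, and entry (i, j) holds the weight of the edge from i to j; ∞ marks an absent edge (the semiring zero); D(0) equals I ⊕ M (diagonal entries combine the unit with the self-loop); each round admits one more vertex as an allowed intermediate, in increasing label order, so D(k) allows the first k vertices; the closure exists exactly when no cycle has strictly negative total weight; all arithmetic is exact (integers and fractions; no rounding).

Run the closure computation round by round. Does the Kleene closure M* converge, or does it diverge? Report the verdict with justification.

D(0):
  [0, ∞, 14, ∞, ∞]
  [-2, 0, 2, 17, ∞]
  [14, 9, 0, 6, 15]
  [20, -8, 17, 0, 3]
  [∞, 8, -8, 2, 0]
D(1):
  [0, ∞, 14, ∞, ∞]
  [-2, 0, 2, 17, ∞]
  [14, 9, 0, 6, 15]
  [20, -8, 17, 0, 3]
  [∞, 8, -8, 2, 0]
D(2):
  [0, ∞, 14, ∞, ∞]
  [-2, 0, 2, 17, ∞]
  [7, 9, 0, 6, 15]
  [-10, -8, -6, 0, 3]
  [6, 8, -8, 2, 0]
D(3):
  [0, 23, 14, 20, 29]
  [-2, 0, 2, 8, 17]
  [7, 9, 0, 6, 15]
  [-10, -8, -6, 0, 3]
  [-1, 1, -8, -2, 0]
D(4):
  [0, 12, 14, 20, 23]
  [-2, 0, 2, 8, 11]
  [-4, -2, 0, 6, 9]
  [-10, -8, -6, 0, 3]
  [-12, -10, -8, -2, 0]
D(5):
  [0, 12, 14, 20, 23]
  [-2, 0, 2, 8, 11]
  [-4, -2, 0, 6, 9]
  [-10, -8, -6, 0, 3]
  [-12, -10, -8, -2, 0]
Key observation: every diagonal entry stays at the unit through all rounds, so no improving cycle exists.
Answer: CONVERGES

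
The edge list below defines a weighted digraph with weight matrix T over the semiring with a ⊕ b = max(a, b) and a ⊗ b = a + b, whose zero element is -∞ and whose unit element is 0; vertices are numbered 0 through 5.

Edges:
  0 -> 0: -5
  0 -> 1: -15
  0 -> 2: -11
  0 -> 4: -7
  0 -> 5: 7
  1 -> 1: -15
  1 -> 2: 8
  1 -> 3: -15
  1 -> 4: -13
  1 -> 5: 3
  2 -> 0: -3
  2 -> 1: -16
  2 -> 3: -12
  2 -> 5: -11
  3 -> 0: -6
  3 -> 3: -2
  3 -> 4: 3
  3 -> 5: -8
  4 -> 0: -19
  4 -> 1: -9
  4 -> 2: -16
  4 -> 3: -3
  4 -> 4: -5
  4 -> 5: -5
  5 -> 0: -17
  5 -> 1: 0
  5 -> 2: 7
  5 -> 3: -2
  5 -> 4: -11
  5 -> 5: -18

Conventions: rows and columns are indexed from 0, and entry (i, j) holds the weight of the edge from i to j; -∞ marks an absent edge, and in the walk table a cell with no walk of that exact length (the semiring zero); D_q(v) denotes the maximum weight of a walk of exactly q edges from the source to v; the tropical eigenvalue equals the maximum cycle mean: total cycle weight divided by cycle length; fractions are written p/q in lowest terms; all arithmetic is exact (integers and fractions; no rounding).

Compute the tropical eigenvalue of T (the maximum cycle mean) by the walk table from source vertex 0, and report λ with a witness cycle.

q=0: [0, -∞, -∞, -∞, -∞, -∞]
q=1: [-5, -15, -11, -∞, -7, 7]
q=2: [-10, 7, 14, 5, -4, 2]
q=3: [11, 2, 15, 3, 8, 10]
q=4: [12, 10, 17, 8, 6, 18]
q=5: [14, 18, 25, 16, 11, 19]
q=6: [22, 19, 26, 17, 19, 21]
Optimal cycle mean attained by: cycle 0->5->2->0, total 7 + 7 + (-3), length 3.
Answer: λ = 11/3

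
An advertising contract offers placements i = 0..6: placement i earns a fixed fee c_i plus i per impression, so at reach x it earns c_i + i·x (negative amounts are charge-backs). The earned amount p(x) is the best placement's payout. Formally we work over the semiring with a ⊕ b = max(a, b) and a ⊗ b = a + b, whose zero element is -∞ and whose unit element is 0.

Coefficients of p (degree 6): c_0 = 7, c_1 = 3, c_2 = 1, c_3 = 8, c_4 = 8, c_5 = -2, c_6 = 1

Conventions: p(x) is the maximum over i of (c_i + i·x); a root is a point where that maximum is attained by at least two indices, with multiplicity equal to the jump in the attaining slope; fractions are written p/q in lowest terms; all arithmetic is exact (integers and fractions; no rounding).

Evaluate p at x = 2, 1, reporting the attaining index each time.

p(2) = max(7+0·2=7, 3+1·2=5, 1+2·2=5, 8+3·2=14, 8+4·2=16, -2+5·2=8, 1+6·2=13) = 16 (attained by i=4)
p(1) = max(7+0·1=7, 3+1·1=4, 1+2·1=3, 8+3·1=11, 8+4·1=12, -2+5·1=3, 1+6·1=7) = 12 (attained by i=4)
Answer: p(2) = 16; p(1) = 12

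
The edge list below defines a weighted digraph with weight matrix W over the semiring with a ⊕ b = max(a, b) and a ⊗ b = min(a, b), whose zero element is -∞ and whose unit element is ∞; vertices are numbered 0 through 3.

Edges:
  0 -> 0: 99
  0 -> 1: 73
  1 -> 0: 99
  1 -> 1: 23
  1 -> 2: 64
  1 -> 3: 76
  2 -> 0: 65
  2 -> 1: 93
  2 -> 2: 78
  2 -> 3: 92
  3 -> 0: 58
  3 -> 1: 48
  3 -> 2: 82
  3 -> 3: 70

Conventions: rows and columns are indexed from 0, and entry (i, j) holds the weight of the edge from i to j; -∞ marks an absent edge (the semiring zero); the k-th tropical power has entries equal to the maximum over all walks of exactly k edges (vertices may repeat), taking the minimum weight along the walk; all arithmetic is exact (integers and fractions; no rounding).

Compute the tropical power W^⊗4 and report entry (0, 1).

W^⊗2:
  [99, 73, 64, 73]
  [99, 73, 76, 70]
  [93, 78, 82, 78]
  [65, 82, 78, 82]
W^⊗3:
  [99, 73, 73, 73]
  [99, 76, 76, 76]
  [93, 82, 78, 82]
  [82, 78, 82, 78]
W^⊗4:
  [99, 73, 73, 73]
  [99, 76, 76, 76]
  [93, 78, 82, 78]
  [82, 82, 78, 82]
Key observation: the optimum is the walk 0->0->0->0->1, with weight 99 min 99 min 99 min 73 = 73.
Optimal value attained by: walk 0->0->0->0->1.
Answer: (W^⊗4)[0][1] = 73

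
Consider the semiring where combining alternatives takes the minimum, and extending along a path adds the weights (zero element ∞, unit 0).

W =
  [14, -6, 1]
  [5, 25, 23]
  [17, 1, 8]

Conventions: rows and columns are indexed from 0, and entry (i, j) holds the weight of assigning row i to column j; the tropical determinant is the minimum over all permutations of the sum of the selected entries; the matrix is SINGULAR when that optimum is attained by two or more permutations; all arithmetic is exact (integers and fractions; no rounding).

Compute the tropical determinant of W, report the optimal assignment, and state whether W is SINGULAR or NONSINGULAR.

σ = (0, 1, 2): 14 + 25 + 8 = 47
σ = (0, 2, 1): 14 + 23 + 1 = 38
σ = (1, 0, 2): (-6) + 5 + 8 = 7
σ = (1, 2, 0): (-6) + 23 + 17 = 34
σ = (2, 0, 1): 1 + 5 + 1 = 7
σ = (2, 1, 0): 1 + 25 + 17 = 43
Optimal value attained by: σ = (1, 0, 2).
Answer: det⊕(W) = 7; verdict: SINGULAR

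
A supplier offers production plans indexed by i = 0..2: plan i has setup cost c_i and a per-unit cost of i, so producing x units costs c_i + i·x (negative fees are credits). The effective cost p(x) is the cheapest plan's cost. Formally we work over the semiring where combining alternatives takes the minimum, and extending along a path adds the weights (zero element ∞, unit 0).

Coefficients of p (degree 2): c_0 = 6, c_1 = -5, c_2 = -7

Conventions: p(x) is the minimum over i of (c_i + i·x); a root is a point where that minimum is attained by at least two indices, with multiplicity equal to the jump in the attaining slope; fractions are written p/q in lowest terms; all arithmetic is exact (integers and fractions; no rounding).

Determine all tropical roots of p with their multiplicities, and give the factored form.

hull edge (i=0, c=6) to (i=1, c=-5): slope -11, span 1
hull edge (i=1, c=-5) to (i=2, c=-7): slope -2, span 1
Factored form: p(x) = -7 ⊗ (x ⊕ 2) ⊗ (x ⊕ 11)
Answer: roots = 2 (mult 1), 11 (mult 1)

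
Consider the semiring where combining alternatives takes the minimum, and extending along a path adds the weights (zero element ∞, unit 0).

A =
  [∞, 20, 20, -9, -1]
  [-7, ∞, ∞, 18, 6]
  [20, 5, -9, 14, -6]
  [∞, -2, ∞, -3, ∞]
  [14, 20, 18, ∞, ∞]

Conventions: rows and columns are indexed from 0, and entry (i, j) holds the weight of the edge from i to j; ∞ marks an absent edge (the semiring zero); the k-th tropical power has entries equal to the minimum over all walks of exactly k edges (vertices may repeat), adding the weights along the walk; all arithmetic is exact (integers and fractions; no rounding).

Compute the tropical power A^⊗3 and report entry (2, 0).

A^⊗2:
  [13, -11, 11, -12, 14]
  [20, 13, 13, -16, -8]
  [-2, -4, -18, 5, -15]
  [-9, -5, ∞, -6, 4]
  [13, 23, 9, 5, 12]
A^⊗3:
  [-18, -14, 2, -15, -5]
  [6, -18, 4, -19, 7]
  [-11, -13, -27, -11, -24]
  [-12, -8, 11, -18, -10]
  [16, 3, 0, 2, 3]
Key observation: the optimum is the walk 2->2->1->0, with weight (-9) + 5 + (-7) = -11.
Optimal value attained by: walk 2->2->1->0.
Answer: (A^⊗3)[2][0] = -11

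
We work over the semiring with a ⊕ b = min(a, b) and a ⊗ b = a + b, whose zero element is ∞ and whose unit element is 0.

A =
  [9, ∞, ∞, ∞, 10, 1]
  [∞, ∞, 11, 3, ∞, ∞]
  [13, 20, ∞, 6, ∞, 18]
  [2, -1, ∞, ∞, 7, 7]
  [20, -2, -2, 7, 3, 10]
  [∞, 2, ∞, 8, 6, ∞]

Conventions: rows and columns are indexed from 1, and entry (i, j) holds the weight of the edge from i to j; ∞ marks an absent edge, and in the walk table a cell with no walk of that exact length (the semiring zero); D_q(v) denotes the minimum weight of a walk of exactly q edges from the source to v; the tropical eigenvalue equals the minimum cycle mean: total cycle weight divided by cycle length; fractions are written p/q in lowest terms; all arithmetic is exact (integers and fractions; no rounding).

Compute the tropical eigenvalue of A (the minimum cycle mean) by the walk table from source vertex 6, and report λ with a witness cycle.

q=0: [∞, ∞, ∞, ∞, ∞, 0]
q=1: [∞, 2, ∞, 8, 6, ∞]
q=2: [10, 4, 4, 5, 9, 15]
q=3: [7, 4, 7, 7, 12, 11]
q=4: [9, 6, 10, 7, 14, 8]
q=5: [9, 6, 12, 9, 14, 10]
q=6: [11, 8, 12, 9, 16, 10]
Optimal cycle mean attained by: cycle 2->4->2, total 3 + (-1), length 2.
Answer: λ = 1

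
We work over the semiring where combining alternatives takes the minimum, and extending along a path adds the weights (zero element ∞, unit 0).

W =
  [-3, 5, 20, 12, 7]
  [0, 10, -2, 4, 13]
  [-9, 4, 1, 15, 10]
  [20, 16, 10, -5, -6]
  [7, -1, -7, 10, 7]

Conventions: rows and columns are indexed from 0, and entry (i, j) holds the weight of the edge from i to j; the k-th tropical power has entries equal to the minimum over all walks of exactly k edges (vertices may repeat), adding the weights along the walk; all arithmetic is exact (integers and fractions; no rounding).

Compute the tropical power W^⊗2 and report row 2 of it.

W^⊗2:
  [-6, 2, 0, 7, 4]
  [-11, 2, -1, -1, -2]
  [-12, -4, 2, 3, -2]
  [1, -7, -13, -10, -11]
  [-16, -3, -6, 3, 3]
Answer: row 2 of W^⊗2 = [-12, -4, 2, 3, -2]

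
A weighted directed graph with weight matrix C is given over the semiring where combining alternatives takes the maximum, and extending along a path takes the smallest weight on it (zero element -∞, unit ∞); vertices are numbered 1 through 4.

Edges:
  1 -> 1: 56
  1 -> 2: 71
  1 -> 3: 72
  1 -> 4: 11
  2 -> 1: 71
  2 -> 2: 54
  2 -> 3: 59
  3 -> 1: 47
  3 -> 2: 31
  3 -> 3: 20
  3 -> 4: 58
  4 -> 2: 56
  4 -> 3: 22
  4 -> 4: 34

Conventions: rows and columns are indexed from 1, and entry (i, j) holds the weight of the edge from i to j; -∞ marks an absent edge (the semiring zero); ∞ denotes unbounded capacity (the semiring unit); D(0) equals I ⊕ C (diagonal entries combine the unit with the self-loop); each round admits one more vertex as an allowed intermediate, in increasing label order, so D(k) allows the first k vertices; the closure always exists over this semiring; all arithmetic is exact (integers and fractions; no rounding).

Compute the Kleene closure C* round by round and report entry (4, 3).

D(0):
  [∞, 71, 72, 11]
  [71, ∞, 59, -∞]
  [47, 31, ∞, 58]
  [-∞, 56, 22, ∞]
D(1):
  [∞, 71, 72, 11]
  [71, ∞, 71, 11]
  [47, 47, ∞, 58]
  [-∞, 56, 22, ∞]
D(2):
  [∞, 71, 72, 11]
  [71, ∞, 71, 11]
  [47, 47, ∞, 58]
  [56, 56, 56, ∞]
D(3):
  [∞, 71, 72, 58]
  [71, ∞, 71, 58]
  [47, 47, ∞, 58]
  [56, 56, 56, ∞]
D(4):
  [∞, 71, 72, 58]
  [71, ∞, 71, 58]
  [56, 56, ∞, 58]
  [56, 56, 56, ∞]
Answer: C*[4][3] = 56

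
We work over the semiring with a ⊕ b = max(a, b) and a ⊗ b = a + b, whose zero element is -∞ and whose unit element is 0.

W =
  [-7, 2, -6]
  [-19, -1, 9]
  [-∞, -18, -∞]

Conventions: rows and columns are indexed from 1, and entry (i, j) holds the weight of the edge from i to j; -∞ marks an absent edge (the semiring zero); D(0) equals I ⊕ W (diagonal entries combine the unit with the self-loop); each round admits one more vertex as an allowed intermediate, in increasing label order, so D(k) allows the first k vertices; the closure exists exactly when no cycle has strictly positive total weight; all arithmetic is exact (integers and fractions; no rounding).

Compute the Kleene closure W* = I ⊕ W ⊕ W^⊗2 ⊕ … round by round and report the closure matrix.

D(0):
  [0, 2, -6]
  [-19, 0, 9]
  [-∞, -18, 0]
D(1):
  [0, 2, -6]
  [-19, 0, 9]
  [-∞, -18, 0]
D(2):
  [0, 2, 11]
  [-19, 0, 9]
  [-37, -18, 0]
D(3):
  [0, 2, 11]
  [-19, 0, 9]
  [-37, -18, 0]
Answer: W* = [[0, 2, 11], [-19, 0, 9], [-37, -18, 0]]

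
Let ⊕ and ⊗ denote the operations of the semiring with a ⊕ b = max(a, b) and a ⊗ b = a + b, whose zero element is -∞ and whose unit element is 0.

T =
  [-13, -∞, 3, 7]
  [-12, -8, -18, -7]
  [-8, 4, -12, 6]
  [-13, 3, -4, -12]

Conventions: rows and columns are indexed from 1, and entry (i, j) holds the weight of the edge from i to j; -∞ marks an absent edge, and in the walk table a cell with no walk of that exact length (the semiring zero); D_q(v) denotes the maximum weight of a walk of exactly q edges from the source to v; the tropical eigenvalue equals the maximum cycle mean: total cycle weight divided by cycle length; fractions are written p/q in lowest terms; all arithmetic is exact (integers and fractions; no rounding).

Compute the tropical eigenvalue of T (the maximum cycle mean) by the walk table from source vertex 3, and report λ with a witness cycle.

q=0: [-∞, -∞, 0, -∞]
q=1: [-8, 4, -12, 6]
q=2: [-7, 9, 2, -1]
q=3: [-3, 6, -4, 8]
q=4: [-5, 11, 4, 4]
Optimal cycle mean attained by: cycle 3->4->3, total 6 + (-4), length 2.
Answer: λ = 1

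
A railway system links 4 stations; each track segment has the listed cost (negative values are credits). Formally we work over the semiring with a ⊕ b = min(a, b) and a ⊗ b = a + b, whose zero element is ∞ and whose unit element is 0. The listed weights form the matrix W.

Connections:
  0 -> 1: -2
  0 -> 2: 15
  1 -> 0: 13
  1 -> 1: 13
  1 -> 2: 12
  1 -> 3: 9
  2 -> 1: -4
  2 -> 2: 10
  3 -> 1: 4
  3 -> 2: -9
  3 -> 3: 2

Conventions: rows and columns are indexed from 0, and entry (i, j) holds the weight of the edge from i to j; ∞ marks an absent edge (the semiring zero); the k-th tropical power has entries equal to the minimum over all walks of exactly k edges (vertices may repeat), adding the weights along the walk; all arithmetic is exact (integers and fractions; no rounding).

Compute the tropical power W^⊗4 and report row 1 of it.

W^⊗2:
  [11, 11, 10, 7]
  [26, 8, 0, 11]
  [9, 6, 8, 5]
  [17, -13, -7, 4]
W^⊗3:
  [24, 6, -2, 9]
  [21, -4, 2, 13]
  [19, 4, -4, 7]
  [0, -11, -5, -4]
W^⊗4:
  [19, -6, 0, 11]
  [9, -2, 4, 5]
  [17, -8, -2, 9]
  [2, -9, -13, -2]
Answer: row 1 of W^⊗4 = [9, -2, 4, 5]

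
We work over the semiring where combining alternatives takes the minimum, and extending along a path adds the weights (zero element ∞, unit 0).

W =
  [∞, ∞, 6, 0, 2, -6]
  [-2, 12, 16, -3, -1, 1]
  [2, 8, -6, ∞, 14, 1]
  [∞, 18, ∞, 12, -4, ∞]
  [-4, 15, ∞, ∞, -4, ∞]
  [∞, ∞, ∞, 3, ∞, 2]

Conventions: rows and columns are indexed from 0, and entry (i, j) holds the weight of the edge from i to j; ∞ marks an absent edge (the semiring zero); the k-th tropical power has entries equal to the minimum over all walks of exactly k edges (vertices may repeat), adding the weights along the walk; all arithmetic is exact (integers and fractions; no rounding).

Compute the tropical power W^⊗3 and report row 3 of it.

W^⊗2:
  [-2, 14, 0, -3, -4, -4]
  [-5, 14, 4, -2, -7, -8]
  [-4, 2, -12, 2, 4, -5]
  [-8, 11, 34, 15, -8, 19]
  [-8, 11, 2, -4, -8, -10]
  [∞, 21, ∞, 5, -1, 4]
W^⊗3:
  [-8, 8, -6, -2, -8, -8]
  [-11, 8, -2, -5, -11, -11]
  [-10, -4, -18, -4, -2, -11]
  [-12, 7, -2, -8, -12, -14]
  [-12, 7, -4, -8, -12, -14]
  [-5, 14, 37, 7, -5, 6]
Answer: row 3 of W^⊗3 = [-12, 7, -2, -8, -12, -14]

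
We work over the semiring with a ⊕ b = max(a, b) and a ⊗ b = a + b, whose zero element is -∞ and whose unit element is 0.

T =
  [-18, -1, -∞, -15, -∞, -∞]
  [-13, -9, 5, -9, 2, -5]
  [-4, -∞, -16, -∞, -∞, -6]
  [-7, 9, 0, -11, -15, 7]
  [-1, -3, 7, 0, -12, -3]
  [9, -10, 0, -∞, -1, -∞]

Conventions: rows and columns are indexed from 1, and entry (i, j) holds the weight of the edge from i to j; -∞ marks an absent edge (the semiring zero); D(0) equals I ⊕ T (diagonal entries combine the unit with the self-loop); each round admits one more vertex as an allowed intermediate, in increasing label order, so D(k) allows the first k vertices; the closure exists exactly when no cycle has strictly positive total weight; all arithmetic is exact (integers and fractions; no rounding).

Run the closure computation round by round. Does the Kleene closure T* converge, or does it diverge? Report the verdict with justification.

D(0):
  [0, -1, -∞, -15, -∞, -∞]
  [-13, 0, 5, -9, 2, -5]
  [-4, -∞, 0, -∞, -∞, -6]
  [-7, 9, 0, 0, -15, 7]
  [-1, -3, 7, 0, 0, -3]
  [9, -10, 0, -∞, -1, 0]
D(1):
  [0, -1, -∞, -15, -∞, -∞]
  [-13, 0, 5, -9, 2, -5]
  [-4, -5, 0, -19, -∞, -6]
  [-7, 9, 0, 0, -15, 7]
  [-1, -2, 7, 0, 0, -3]
  [9, 8, 0, -6, -1, 0]
Detection: at round 2, diagonal entry (6, 6) turns strictly positive.
Key observation: the cycle 6->1->2->6 has total weight 9 + (-1) + (-5), which is strictly positive.
Answer: DIVERGES — positive cycle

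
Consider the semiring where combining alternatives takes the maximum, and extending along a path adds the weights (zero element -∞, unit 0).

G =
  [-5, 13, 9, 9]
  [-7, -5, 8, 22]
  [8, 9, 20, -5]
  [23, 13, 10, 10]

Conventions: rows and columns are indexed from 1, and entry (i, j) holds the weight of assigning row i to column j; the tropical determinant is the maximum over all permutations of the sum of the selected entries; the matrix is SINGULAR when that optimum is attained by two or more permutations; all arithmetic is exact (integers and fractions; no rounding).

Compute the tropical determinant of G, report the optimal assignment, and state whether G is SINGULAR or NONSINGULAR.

σ = (1, 2, 3, 4): (-5) + (-5) + 20 + 10 = 20
σ = (1, 2, 4, 3): (-5) + (-5) + (-5) + 10 = -5
σ = (1, 3, 2, 4): (-5) + 8 + 9 + 10 = 22
σ = (1, 3, 4, 2): (-5) + 8 + (-5) + 13 = 11
σ = (1, 4, 2, 3): (-5) + 22 + 9 + 10 = 36
σ = (1, 4, 3, 2): (-5) + 22 + 20 + 13 = 50
σ = (2, 1, 3, 4): 13 + (-7) + 20 + 10 = 36
σ = (2, 1, 4, 3): 13 + (-7) + (-5) + 10 = 11
σ = (2, 3, 1, 4): 13 + 8 + 8 + 10 = 39
σ = (2, 3, 4, 1): 13 + 8 + (-5) + 23 = 39
σ = (2, 4, 1, 3): 13 + 22 + 8 + 10 = 53
σ = (2, 4, 3, 1): 13 + 22 + 20 + 23 = 78
σ = (3, 1, 2, 4): 9 + (-7) + 9 + 10 = 21
σ = (3, 1, 4, 2): 9 + (-7) + (-5) + 13 = 10
σ = (3, 2, 1, 4): 9 + (-5) + 8 + 10 = 22
σ = (3, 2, 4, 1): 9 + (-5) + (-5) + 23 = 22
σ = (3, 4, 1, 2): 9 + 22 + 8 + 13 = 52
σ = (3, 4, 2, 1): 9 + 22 + 9 + 23 = 63
σ = (4, 1, 2, 3): 9 + (-7) + 9 + 10 = 21
σ = (4, 1, 3, 2): 9 + (-7) + 20 + 13 = 35
σ = (4, 2, 1, 3): 9 + (-5) + 8 + 10 = 22
σ = (4, 2, 3, 1): 9 + (-5) + 20 + 23 = 47
σ = (4, 3, 1, 2): 9 + 8 + 8 + 13 = 38
σ = (4, 3, 2, 1): 9 + 8 + 9 + 23 = 49
Optimal value attained by: σ = (2, 4, 3, 1).
Answer: det⊕(G) = 78; verdict: NONSINGULAR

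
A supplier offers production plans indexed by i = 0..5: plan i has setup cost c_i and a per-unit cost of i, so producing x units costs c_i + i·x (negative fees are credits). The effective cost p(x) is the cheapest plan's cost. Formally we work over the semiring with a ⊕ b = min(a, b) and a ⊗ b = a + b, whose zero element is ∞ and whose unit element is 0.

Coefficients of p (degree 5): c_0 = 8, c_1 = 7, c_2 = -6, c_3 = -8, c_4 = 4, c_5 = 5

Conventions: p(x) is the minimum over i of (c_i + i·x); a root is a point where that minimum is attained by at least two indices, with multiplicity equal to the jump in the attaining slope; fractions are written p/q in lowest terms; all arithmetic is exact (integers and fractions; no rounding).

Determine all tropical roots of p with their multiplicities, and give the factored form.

hull edge (i=0, c=8) to (i=2, c=-6): slope -7, span 2
hull edge (i=2, c=-6) to (i=3, c=-8): slope -2, span 1
hull edge (i=3, c=-8) to (i=5, c=5): slope 13/2, span 2
Factored form: p(x) = 5 ⊗ (x ⊕ (-13/2)) ⊗ (x ⊕ (-13/2)) ⊗ (x ⊕ 2) ⊗ (x ⊕ 7) ⊗ (x ⊕ 7)
Answer: roots = -13/2 (mult 2), 2 (mult 1), 7 (mult 2)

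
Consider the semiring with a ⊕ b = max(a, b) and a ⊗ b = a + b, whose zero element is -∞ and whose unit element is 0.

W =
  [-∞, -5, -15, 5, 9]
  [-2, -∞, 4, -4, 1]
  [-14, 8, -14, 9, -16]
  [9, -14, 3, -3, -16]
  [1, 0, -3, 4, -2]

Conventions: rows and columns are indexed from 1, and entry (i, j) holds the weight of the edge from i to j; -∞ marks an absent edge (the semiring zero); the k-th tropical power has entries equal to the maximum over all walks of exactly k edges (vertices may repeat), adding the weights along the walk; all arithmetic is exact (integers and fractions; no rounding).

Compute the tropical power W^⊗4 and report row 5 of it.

W^⊗2:
  [14, 9, 8, 13, 7]
  [5, 12, -1, 13, 7]
  [18, -5, 12, 6, 9]
  [6, 11, 0, 14, 18]
  [13, 5, 7, 6, 10]
W^⊗3:
  [22, 16, 16, 19, 23]
  [22, 7, 16, 11, 14]
  [15, 20, 9, 23, 27]
  [23, 18, 17, 22, 16]
  [15, 15, 9, 18, 22]
W^⊗4:
  [28, 24, 22, 27, 31]
  [20, 24, 14, 27, 31]
  [32, 27, 26, 31, 25]
  [31, 25, 25, 28, 32]
  [27, 22, 21, 26, 24]
Answer: row 5 of W^⊗4 = [27, 22, 21, 26, 24]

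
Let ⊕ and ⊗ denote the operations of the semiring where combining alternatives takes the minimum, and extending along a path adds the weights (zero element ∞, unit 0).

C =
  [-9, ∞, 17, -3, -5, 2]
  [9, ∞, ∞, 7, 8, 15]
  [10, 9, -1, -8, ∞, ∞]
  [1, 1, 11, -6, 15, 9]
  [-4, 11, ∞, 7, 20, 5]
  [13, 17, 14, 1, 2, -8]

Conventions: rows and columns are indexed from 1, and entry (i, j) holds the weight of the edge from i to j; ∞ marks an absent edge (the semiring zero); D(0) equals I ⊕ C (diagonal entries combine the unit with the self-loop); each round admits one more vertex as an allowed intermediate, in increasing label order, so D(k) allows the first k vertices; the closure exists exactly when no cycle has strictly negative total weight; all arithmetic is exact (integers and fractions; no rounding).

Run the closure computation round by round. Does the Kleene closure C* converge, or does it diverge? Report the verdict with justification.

Detection: at round 0, diagonal entry (1, 1) turns strictly negative.
Key observation: the cycle 1->1 has total weight (-9), which is strictly negative.
Answer: DIVERGES — negative cycle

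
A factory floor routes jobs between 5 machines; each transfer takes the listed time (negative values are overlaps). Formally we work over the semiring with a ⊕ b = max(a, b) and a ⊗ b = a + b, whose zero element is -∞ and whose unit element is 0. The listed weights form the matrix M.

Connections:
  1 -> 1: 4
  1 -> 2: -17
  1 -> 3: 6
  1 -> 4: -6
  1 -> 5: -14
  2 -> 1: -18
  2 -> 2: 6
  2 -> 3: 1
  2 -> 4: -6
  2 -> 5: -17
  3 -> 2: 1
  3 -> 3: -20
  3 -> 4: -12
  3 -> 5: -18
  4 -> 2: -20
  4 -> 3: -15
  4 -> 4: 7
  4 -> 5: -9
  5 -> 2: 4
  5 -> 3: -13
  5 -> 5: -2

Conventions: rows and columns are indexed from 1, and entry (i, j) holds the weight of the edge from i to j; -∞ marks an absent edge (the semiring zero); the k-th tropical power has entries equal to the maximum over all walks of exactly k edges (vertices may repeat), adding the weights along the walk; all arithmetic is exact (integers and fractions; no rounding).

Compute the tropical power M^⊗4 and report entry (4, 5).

M^⊗2:
  [8, 7, 10, 1, -10]
  [-12, 12, 7, 1, -11]
  [-17, 7, 2, -5, -16]
  [-38, -5, -8, 14, -2]
  [-14, 10, 5, -2, -4]
M^⊗3:
  [12, 13, 14, 8, -6]
  [-6, 18, 13, 8, -5]
  [-11, 13, 8, 2, -10]
  [-23, 2, -1, 21, 5]
  [-8, 16, 11, 5, -6]
M^⊗4:
  [16, 19, 18, 15, -1]
  [0, 24, 19, 15, 1]
  [-5, 19, 14, 9, -4]
  [-16, 9, 6, 28, 12]
  [-2, 22, 17, 12, -1]
Key observation: the optimum is the walk 4->4->4->4->5, with weight 7 + 7 + 7 + (-9) = 12.
Optimal value attained by: walk 4->4->4->4->5.
Answer: (M^⊗4)[4][5] = 12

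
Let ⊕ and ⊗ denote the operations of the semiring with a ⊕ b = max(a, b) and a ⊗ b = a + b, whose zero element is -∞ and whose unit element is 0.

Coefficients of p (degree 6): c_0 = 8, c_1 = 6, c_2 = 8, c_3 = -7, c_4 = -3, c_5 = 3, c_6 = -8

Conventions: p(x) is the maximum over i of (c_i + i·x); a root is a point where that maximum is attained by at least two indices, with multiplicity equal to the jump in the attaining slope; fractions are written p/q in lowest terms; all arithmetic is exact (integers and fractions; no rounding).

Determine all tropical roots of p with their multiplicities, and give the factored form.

hull edge (i=0, c=8) to (i=2, c=8): slope 0, span 2
hull edge (i=2, c=8) to (i=5, c=3): slope -5/3, span 3
hull edge (i=5, c=3) to (i=6, c=-8): slope -11, span 1
Factored form: p(x) = -8 ⊗ (x ⊕ 0) ⊗ (x ⊕ 0) ⊗ (x ⊕ 5/3) ⊗ (x ⊕ 5/3) ⊗ (x ⊕ 5/3) ⊗ (x ⊕ 11)
Answer: roots = 0 (mult 2), 5/3 (mult 3), 11 (mult 1)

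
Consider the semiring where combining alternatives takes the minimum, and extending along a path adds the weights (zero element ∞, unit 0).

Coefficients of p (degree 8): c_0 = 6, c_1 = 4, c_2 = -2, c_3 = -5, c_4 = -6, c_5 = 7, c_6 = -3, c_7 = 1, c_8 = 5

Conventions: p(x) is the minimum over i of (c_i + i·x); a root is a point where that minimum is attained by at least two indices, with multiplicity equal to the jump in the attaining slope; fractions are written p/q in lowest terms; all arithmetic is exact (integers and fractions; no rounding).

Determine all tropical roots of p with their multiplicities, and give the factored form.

hull edge (i=0, c=6) to (i=2, c=-2): slope -4, span 2
hull edge (i=2, c=-2) to (i=3, c=-5): slope -3, span 1
hull edge (i=3, c=-5) to (i=4, c=-6): slope -1, span 1
hull edge (i=4, c=-6) to (i=6, c=-3): slope 3/2, span 2
hull edge (i=6, c=-3) to (i=8, c=5): slope 4, span 2
Factored form: p(x) = 5 ⊗ (x ⊕ (-4)) ⊗ (x ⊕ (-4)) ⊗ (x ⊕ (-3/2)) ⊗ (x ⊕ (-3/2)) ⊗ (x ⊕ 1) ⊗ (x ⊕ 3) ⊗ (x ⊕ 4) ⊗ (x ⊕ 4)
Answer: roots = -4 (mult 2), -3/2 (mult 2), 1 (mult 1), 3 (mult 1), 4 (mult 2)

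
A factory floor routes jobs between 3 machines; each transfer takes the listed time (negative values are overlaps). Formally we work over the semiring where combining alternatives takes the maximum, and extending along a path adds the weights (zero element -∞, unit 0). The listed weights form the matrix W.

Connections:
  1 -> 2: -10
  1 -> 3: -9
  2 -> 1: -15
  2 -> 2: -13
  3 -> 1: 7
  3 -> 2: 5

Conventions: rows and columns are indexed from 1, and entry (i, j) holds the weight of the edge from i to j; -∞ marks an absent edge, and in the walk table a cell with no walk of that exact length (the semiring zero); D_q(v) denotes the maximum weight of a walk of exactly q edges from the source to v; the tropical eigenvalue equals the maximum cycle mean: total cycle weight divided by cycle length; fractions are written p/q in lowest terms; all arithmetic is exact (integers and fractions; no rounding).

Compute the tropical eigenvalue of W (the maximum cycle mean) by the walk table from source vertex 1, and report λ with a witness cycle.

q=0: [0, -∞, -∞]
q=1: [-∞, -10, -9]
q=2: [-2, -4, -∞]
q=3: [-19, -12, -11]
Optimal cycle mean attained by: cycle 1->3->1, total (-9) + 7, length 2.
Answer: λ = -1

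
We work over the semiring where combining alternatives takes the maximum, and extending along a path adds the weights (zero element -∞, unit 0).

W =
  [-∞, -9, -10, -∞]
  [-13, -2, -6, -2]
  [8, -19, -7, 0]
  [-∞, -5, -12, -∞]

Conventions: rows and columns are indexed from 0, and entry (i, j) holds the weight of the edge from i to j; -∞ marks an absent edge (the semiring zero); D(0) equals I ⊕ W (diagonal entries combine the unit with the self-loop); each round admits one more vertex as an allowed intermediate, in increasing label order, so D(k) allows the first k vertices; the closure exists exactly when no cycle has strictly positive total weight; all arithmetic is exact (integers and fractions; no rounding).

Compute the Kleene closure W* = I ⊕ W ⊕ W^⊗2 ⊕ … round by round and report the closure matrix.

D(0):
  [0, -9, -10, -∞]
  [-13, 0, -6, -2]
  [8, -19, 0, 0]
  [-∞, -5, -12, 0]
D(1):
  [0, -9, -10, -∞]
  [-13, 0, -6, -2]
  [8, -1, 0, 0]
  [-∞, -5, -12, 0]
D(2):
  [0, -9, -10, -11]
  [-13, 0, -6, -2]
  [8, -1, 0, 0]
  [-18, -5, -11, 0]
D(3):
  [0, -9, -10, -10]
  [2, 0, -6, -2]
  [8, -1, 0, 0]
  [-3, -5, -11, 0]
D(4):
  [0, -9, -10, -10]
  [2, 0, -6, -2]
  [8, -1, 0, 0]
  [-3, -5, -11, 0]
Answer: W* = [[0, -9, -10, -10], [2, 0, -6, -2], [8, -1, 0, 0], [-3, -5, -11, 0]]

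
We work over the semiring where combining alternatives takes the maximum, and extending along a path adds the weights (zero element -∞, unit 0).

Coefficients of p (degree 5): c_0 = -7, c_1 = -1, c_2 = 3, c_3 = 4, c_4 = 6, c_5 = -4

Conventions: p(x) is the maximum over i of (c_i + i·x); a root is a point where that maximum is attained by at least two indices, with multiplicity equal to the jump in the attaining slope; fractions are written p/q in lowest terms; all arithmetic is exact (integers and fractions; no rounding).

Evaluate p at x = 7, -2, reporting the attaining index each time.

p(7) = max(-7+0·7=-7, -1+1·7=6, 3+2·7=17, 4+3·7=25, 6+4·7=34, -4+5·7=31) = 34 (attained by i=4)
p(-2) = max(-7+0·(-2)=-7, -1+1·(-2)=-3, 3+2·(-2)=-1, 4+3·(-2)=-2, 6+4·(-2)=-2, -4+5·(-2)=-14) = -1 (attained by i=2)
Answer: p(7) = 34; p(-2) = -1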